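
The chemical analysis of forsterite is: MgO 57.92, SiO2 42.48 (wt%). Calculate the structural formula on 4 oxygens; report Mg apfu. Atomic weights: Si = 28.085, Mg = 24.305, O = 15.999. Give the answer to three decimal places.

2.016 Mg apfu

57.92 wt% MgO ÷ 40.304 g/mol = 1.43708 mol, giving 1.43708 Mg and 1.43708 O.
42.48 wt% SiO2 ÷ 60.083 g/mol = 0.70702 mol, giving 0.70702 Si and 1.41404 O.
Oxygen sums to 2.85112; scaling by 4/2.85112 = 1.40296 puts the formula on 4 O.
Mg: 1.43708 × 1.40296 = 2.016 atoms per formula unit.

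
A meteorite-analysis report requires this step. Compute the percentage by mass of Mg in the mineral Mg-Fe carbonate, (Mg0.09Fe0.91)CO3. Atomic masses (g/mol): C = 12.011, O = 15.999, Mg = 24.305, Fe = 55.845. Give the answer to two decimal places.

Formula mass = 0.09*24.305 + 0.91*55.845 + 1*12.011 + 3*15.999 = 113.014 g/mol, of which 2.187 g is Mg.
So Mg makes up 2.187/113.014 = 0.0194 of the mass, i.e. 1.94%.

1.94 weight percent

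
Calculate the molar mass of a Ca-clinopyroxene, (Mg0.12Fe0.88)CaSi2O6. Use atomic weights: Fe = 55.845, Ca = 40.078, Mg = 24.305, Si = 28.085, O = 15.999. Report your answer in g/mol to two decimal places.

244.30 g/mol

M = 0.12(24.305) + 0.88(55.845) + 1(40.078) + 2(28.085) + 6(15.999)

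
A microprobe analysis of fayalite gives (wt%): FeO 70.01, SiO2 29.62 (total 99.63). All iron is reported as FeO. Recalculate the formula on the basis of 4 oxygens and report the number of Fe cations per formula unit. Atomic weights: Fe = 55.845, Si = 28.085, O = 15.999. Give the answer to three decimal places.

70.01 wt% FeO ÷ 71.844 g/mol = 0.97447 mol, giving 0.97447 Fe and 0.97447 O.
29.62 wt% SiO2 ÷ 60.083 g/mol = 0.49298 mol, giving 0.49298 Si and 0.98596 O.
Oxygen sums to 1.96043; scaling by 4/1.96043 = 2.04037 puts the formula on 4 O.
Fe: 0.97447 × 2.04037 = 1.988 atoms per formula unit.

1.988 Fe apfu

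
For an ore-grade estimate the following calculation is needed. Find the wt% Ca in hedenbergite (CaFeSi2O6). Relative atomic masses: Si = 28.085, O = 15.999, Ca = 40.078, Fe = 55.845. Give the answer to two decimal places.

M(CaFeSi2O6) = 248.087 g/mol.
Ca contributes 1 × 40.078 = 40.078 g per mole.
40.078/248.087 = 0.1615 → 16.15%.

16.15 weight percent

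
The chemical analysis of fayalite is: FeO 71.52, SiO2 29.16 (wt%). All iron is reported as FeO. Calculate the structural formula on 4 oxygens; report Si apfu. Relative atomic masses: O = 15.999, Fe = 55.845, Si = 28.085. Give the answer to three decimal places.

0.987 Si apfu

71.52 wt% FeO ÷ 71.844 g/mol = 0.99549 mol, giving 0.99549 Fe and 0.99549 O.
29.16 wt% SiO2 ÷ 60.083 g/mol = 0.48533 mol, giving 0.48533 Si and 0.97066 O.
Oxygen sums to 1.96615; scaling by 4/1.96615 = 2.03443 puts the formula on 4 O.
Si: 0.48533 × 2.03443 = 0.987 atoms per formula unit.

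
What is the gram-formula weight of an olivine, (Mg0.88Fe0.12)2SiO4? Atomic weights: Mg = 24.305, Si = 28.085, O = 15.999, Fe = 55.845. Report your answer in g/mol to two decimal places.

Mg: 1.76 × 24.305 = 42.7768
Fe: 0.24 × 55.845 = 13.4028
Si: 1 × 28.085 = 28.0850
O: 4 × 15.999 = 63.9960
Summing the contributions gives the formula mass.

148.26 g/mol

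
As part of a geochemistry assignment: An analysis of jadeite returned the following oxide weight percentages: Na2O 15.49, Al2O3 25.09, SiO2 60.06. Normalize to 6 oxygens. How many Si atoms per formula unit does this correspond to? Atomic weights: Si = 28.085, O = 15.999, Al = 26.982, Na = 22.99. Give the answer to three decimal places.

2.008 Si apfu

Na2O (M=61.979): mol = 0.24992; Na = 0.49984, O = 0.24992.
Al2O3 (M=101.961): mol = 0.24607; Al = 0.49214, O = 0.73821.
SiO2 (M=60.083): mol = 0.99962; Si = 0.99962, O = 1.99924.
ΣO = 2.98737; factor = 6/ΣO = 2.00846.
Si apfu = 0.99962 × 2.00846 = 2.008.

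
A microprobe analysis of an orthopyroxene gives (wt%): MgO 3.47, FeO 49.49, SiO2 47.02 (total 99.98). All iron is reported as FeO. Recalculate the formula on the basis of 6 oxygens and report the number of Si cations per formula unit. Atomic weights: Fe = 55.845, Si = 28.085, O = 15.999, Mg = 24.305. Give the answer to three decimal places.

2.007 Si apfu

MgO (M=40.304): mol = 0.08610; Mg = 0.08610, O = 0.08610.
FeO (M=71.844): mol = 0.68885; Fe = 0.68885, O = 0.68885.
SiO2 (M=60.083): mol = 0.78258; Si = 0.78258, O = 1.56516.
ΣO = 2.34011; factor = 6/ΣO = 2.56398.
Si apfu = 0.78258 × 2.56398 = 2.007.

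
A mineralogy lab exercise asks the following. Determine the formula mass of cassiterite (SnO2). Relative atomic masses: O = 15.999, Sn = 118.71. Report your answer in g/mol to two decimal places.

150.71 g/mol

Sn: 1 × 118.71 = 118.7100
O: 2 × 15.999 = 31.9980
Summing the contributions gives the formula mass.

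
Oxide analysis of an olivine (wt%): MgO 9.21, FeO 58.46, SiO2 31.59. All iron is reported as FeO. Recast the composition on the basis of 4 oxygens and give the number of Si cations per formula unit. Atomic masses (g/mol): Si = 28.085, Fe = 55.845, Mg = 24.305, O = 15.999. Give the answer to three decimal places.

1.004 Si apfu

MgO: 9.21/40.304 = 0.22851 mol → 0.22851 mol Mg, 0.22851 mol O.
FeO: 58.46/71.844 = 0.81371 mol → 0.81371 mol Fe, 0.81371 mol O.
SiO2: 31.59/60.083 = 0.52577 mol → 0.52577 mol Si, 1.05154 mol O.
Total oxygen = 2.09376 mol. Normalization factor = 4/2.09376 = 1.91044.
Si per 4 O = 0.52577 × 1.91044 = 1.004.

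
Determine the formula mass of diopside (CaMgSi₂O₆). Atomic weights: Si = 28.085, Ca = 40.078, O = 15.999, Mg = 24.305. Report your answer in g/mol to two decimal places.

216.55 g/mol

The formula mass is the sum 1·40.078 + 1·24.305 + 2·28.085 + 6·15.999.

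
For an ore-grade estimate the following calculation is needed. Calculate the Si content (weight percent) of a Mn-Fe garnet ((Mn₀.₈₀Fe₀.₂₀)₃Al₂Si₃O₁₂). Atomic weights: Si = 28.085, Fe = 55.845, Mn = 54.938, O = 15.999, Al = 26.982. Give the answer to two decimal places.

Formula mass = 2.40·54.938 + 0.60·55.845 + 2·26.982 + 3·28.085 + 12·15.999 = 495.565 g/mol, of which 84.255 g is Si.
So Si makes up 84.255/495.565 = 0.1700 of the mass, i.e. 17.00%.

17.00 weight percent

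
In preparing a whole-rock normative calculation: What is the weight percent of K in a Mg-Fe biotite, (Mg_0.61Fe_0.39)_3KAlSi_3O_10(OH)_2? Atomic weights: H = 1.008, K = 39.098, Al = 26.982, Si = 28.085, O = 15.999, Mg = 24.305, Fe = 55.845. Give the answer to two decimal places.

Molar mass of (Mg_0.61Fe_0.39)_3KAlSi_3O_10(OH)_2: 1.83×24.305 + 1.17×55.845 + 1×39.098 + 1×26.982 + 3×28.085 + 12×15.999 + 2×1.008 = 454.156 g/mol.
Mass of K per formula unit: 1 × 39.098 = 39.098 g.
Weight fraction K = 39.098 / 454.156 = 0.0861.

8.61 weight percent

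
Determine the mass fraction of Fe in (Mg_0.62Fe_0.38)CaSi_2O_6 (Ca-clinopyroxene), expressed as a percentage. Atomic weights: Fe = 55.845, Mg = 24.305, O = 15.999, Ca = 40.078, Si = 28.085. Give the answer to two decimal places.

9.29 weight percent

Formula mass = 0.62*24.305 + 0.38*55.845 + 1*40.078 + 2*28.085 + 6*15.999 = 228.532 g/mol, of which 21.221 g is Fe.
So Fe makes up 21.221/228.532 = 0.0929 of the mass, i.e. 9.29%.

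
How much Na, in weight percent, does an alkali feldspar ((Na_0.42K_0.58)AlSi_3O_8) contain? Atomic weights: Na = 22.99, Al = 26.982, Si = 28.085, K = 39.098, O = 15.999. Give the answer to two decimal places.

3.56 weight percent

M((Na_0.42K_0.58)AlSi_3O_8) = 271.562 g/mol.
Na contributes 0.42 × 22.99 = 9.656 g per mole.
9.656/271.562 = 0.0356 → 3.56%.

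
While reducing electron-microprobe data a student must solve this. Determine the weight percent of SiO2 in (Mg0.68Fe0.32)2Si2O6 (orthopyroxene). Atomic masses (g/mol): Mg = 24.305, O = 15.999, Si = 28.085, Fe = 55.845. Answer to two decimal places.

54.38 wt%

Molar mass of (Mg0.68Fe0.32)2Si2O6 = 1.36×24.305 + 0.64×55.845 + 2×28.085 + 6×15.999 = 220.960 g/mol.
Each formula unit contains 2 Si, equivalent to 2/1 = 2.0000 mol SiO2.
M(SiO2) = 1×28.085 + 2×15.999 = 60.083 g/mol.
Mass of SiO2 per formula unit = 2.0000 × 60.083 = 120.166 g.
SiO2 wt% = 120.166 / 220.960 × 100 = 54.38%.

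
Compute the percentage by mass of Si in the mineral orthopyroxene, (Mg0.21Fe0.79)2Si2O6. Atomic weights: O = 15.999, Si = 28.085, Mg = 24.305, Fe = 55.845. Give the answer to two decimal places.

Formula mass = 0.42*24.305 + 1.58*55.845 + 2*28.085 + 6*15.999 = 250.607 g/mol, of which 56.170 g is Si.
So Si makes up 56.170/250.607 = 0.2241 of the mass, i.e. 22.41%.

22.41 weight percent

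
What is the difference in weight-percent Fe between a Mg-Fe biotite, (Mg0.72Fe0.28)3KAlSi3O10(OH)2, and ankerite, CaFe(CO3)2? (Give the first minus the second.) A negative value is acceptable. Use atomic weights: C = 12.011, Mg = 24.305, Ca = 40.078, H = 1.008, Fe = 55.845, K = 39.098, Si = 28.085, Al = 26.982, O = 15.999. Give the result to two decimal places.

-15.29 percentage points

First mineral: 46.910 g Fe in 443.748 g formula = 10.57 wt% Fe.
Second mineral: 55.845 g Fe in 215.939 g formula = 25.86 wt% Fe.
10.57% − 25.86% gives a difference of -15.29 percentage points.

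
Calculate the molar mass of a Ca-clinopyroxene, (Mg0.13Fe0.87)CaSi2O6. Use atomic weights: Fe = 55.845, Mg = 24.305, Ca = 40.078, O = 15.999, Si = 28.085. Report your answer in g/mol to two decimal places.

243.99 g/mol

The formula mass is the sum 0.13(24.305) + 0.87(55.845) + 1(40.078) + 2(28.085) + 6(15.999).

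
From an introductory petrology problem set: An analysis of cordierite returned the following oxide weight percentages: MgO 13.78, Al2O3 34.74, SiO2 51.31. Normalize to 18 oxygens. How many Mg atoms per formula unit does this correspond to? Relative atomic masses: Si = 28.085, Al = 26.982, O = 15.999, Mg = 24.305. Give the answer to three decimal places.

13.78 wt% MgO ÷ 40.304 g/mol = 0.34190 mol, giving 0.34190 Mg and 0.34190 O.
34.74 wt% Al2O3 ÷ 101.961 g/mol = 0.34072 mol, giving 0.68144 Al and 1.02216 O.
51.31 wt% SiO2 ÷ 60.083 g/mol = 0.85399 mol, giving 0.85399 Si and 1.70798 O.
Oxygen sums to 3.07204; scaling by 18/3.07204 = 5.85930 puts the formula on 18 O.
Mg: 0.34190 × 5.85930 = 2.003 atoms per formula unit.

2.003 Mg apfu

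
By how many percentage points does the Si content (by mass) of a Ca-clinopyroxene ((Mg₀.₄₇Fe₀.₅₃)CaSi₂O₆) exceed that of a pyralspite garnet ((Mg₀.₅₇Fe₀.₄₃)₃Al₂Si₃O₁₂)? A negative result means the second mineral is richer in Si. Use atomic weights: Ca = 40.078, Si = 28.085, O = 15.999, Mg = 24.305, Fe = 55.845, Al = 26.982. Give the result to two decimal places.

5.10 percentage points

M((Mg₀.₄₇Fe₀.₅₃)CaSi₂O₆) = 233.263 g/mol, so wt% Si = 56.170/233.263 × 100 = 24.08%.
M((Mg₀.₅₇Fe₀.₄₃)₃Al₂Si₃O₁₂) = 443.809 g/mol, so wt% Si = 84.255/443.809 × 100 = 18.98%.
24.08 − 18.98 = 5.10 pp.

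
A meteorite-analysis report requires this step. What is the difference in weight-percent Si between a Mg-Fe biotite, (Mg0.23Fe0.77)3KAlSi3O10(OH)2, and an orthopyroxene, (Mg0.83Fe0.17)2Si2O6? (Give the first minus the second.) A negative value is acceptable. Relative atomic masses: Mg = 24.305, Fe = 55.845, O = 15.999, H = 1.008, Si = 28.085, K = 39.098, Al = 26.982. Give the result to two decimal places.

-9.37 percentage points

M((Mg0.23Fe0.77)3KAlSi3O10(OH)2) = 490.111 g/mol, so wt% Si = 84.255/490.111 × 100 = 17.19%.
M((Mg0.83Fe0.17)2Si2O6) = 211.498 g/mol, so wt% Si = 56.170/211.498 × 100 = 26.56%.
17.19 − 26.56 = -9.37 pp.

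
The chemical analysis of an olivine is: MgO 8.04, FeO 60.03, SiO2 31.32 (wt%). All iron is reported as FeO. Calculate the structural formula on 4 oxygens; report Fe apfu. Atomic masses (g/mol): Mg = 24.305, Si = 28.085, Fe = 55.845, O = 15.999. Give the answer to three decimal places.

1.609 Fe apfu

8.04 wt% MgO ÷ 40.304 g/mol = 0.19948 mol, giving 0.19948 Mg and 0.19948 O.
60.03 wt% FeO ÷ 71.844 g/mol = 0.83556 mol, giving 0.83556 Fe and 0.83556 O.
31.32 wt% SiO2 ÷ 60.083 g/mol = 0.52128 mol, giving 0.52128 Si and 1.04256 O.
Oxygen sums to 2.07760; scaling by 4/2.07760 = 1.92530 puts the formula on 4 O.
Fe: 0.83556 × 1.92530 = 1.609 atoms per formula unit.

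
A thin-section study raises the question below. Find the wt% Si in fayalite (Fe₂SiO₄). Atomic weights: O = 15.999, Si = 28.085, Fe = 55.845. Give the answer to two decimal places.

13.78 mass %

Formula mass = 2×55.845 + 1×28.085 + 4×15.999 = 203.771 g/mol, of which 28.085 g is Si.
So Si makes up 28.085/203.771 = 0.1378 of the mass, i.e. 13.78%.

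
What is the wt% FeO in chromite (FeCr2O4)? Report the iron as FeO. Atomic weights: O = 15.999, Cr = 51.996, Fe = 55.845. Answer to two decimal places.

32.10 wt%

Formula mass = 223.833 g/mol.
1 Fe → 1.0000 mol FeO per formula unit; M(FeO) = 71.844, so FeO mass = 71.844 g.
71.844/223.833 × 100 = 32.10 wt%.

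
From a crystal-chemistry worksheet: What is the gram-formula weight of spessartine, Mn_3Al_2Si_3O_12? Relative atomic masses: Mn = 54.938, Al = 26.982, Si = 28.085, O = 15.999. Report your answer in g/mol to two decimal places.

495.02 g/mol

M = 3*54.938 + 2*26.982 + 3*28.085 + 12*15.999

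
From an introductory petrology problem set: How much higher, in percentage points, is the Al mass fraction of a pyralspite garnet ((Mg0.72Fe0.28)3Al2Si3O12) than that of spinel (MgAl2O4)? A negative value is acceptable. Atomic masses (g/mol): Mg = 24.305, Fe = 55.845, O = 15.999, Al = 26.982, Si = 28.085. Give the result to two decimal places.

-25.37 percentage points

Al in (Mg0.72Fe0.28)3Al2Si3O12: molar mass 429.616 g/mol; 2×26.982 = 53.964 g → 12.56 wt%.
Al in MgAl2O4: molar mass 142.265 g/mol; 2×26.982 = 53.964 g → 37.93 wt%.
Difference = 12.56 − 37.93 = -25.37 percentage points.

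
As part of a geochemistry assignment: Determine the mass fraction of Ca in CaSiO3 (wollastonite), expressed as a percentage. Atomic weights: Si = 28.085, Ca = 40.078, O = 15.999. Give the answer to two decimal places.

Formula mass = 1*40.078 + 1*28.085 + 3*15.999 = 116.160 g/mol, of which 40.078 g is Ca.
So Ca makes up 40.078/116.160 = 0.3450 of the mass, i.e. 34.50%.

34.50 mass %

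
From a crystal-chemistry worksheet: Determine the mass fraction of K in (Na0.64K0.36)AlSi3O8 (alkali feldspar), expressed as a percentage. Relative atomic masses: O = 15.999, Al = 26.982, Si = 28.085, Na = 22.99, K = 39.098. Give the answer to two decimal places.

M((Na0.64K0.36)AlSi3O8) = 268.018 g/mol.
K contributes 0.36 × 39.098 = 14.075 g per mole.
14.075/268.018 = 0.0525 → 5.25%.

5.25 wt%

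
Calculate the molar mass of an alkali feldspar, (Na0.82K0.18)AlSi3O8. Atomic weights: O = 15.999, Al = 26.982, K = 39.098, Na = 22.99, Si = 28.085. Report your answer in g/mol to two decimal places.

265.12 g/mol

The formula mass is the sum 0.82*22.99 + 0.18*39.098 + 1*26.982 + 3*28.085 + 8*15.999.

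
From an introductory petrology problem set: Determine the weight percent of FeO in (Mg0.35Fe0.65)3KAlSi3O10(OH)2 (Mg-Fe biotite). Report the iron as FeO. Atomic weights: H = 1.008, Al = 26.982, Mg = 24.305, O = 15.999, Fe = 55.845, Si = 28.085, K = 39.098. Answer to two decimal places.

Molar mass of (Mg0.35Fe0.65)3KAlSi3O10(OH)2 = 1.05*24.305 + 1.95*55.845 + 1*39.098 + 1*26.982 + 3*28.085 + 12*15.999 + 2*1.008 = 478.757 g/mol.
Each formula unit contains 1.95 Fe, equivalent to 1.95/1 = 1.9500 mol FeO.
M(FeO) = 1×55.845 + 1×15.999 = 71.844 g/mol.
Mass of FeO per formula unit = 1.9500 × 71.844 = 140.096 g.
FeO wt% = 140.096 / 478.757 × 100 = 29.26%.

29.26 wt%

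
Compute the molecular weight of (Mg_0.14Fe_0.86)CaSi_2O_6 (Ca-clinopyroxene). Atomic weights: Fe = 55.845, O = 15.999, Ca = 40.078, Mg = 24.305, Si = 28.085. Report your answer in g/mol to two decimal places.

Mg: 0.14 × 24.305 = 3.4027
Fe: 0.86 × 55.845 = 48.0267
Ca: 1 × 40.078 = 40.0780
Si: 2 × 28.085 = 56.1700
O: 6 × 15.999 = 95.9940
Summing the contributions gives the formula mass.

243.67 g/mol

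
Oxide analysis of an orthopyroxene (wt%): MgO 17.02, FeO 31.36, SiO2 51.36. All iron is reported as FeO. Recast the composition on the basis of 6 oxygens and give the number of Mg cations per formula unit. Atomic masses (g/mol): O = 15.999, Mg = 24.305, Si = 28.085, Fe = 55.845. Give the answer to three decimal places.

0.986 Mg apfu

MgO: 17.02/40.304 = 0.42229 mol → 0.42229 mol Mg, 0.42229 mol O.
FeO: 31.36/71.844 = 0.43650 mol → 0.43650 mol Fe, 0.43650 mol O.
SiO2: 51.36/60.083 = 0.85482 mol → 0.85482 mol Si, 1.70964 mol O.
Total oxygen = 2.56843 mol. Normalization factor = 6/2.56843 = 2.33606.
Mg per 6 O = 0.42229 × 2.33606 = 0.986.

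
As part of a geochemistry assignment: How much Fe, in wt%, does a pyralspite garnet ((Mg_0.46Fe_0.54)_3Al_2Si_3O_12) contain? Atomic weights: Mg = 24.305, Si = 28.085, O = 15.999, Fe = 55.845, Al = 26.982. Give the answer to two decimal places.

19.92 wt%

M((Mg_0.46Fe_0.54)_3Al_2Si_3O_12) = 454.217 g/mol.
Fe contributes 1.62 × 55.845 = 90.469 g per mole.
90.469/454.217 = 0.1992 → 19.92%.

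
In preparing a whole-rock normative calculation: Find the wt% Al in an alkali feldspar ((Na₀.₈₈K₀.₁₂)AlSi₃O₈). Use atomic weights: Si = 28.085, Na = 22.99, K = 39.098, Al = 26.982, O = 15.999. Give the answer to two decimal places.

10.21 mass %

Molar mass of (Na₀.₈₈K₀.₁₂)AlSi₃O₈: 0.88*22.99 + 0.12*39.098 + 1*26.982 + 3*28.085 + 8*15.999 = 264.152 g/mol.
Mass of Al per formula unit: 1 × 26.982 = 26.982 g.
Weight fraction Al = 26.982 / 264.152 = 0.1021.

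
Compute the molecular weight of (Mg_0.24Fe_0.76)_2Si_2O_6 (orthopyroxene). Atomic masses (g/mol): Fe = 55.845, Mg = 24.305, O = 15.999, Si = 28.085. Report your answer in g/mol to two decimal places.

The formula mass is the sum 0.48·24.305 + 1.52·55.845 + 2·28.085 + 6·15.999.

248.71 g/mol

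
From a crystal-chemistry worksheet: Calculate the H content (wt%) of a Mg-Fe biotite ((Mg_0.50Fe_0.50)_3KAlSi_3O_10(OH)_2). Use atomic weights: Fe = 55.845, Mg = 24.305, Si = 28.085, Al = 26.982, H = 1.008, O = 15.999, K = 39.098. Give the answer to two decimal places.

Formula mass = 1.50*24.305 + 1.50*55.845 + 1*39.098 + 1*26.982 + 3*28.085 + 12*15.999 + 2*1.008 = 464.564 g/mol, of which 2.016 g is H.
So H makes up 2.016/464.564 = 0.0043 of the mass, i.e. 0.43%.

0.43 wt%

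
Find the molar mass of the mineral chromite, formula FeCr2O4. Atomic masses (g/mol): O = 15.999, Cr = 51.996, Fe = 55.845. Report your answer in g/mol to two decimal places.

The formula mass is the sum 1(55.845) + 2(51.996) + 4(15.999).

223.83 g/mol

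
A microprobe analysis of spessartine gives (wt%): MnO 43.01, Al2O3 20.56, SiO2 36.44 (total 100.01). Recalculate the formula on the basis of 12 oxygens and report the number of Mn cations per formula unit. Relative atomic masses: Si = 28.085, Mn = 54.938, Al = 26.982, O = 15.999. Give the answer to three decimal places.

3.001 Mn apfu

MnO: 43.01/70.937 = 0.60631 mol → 0.60631 mol Mn, 0.60631 mol O.
Al2O3: 20.56/101.961 = 0.20165 mol → 0.40330 mol Al, 0.60495 mol O.
SiO2: 36.44/60.083 = 0.60649 mol → 0.60649 mol Si, 1.21298 mol O.
Total oxygen = 2.42424 mol. Normalization factor = 12/2.42424 = 4.95000.
Mn per 12 O = 0.60631 × 4.95000 = 3.001.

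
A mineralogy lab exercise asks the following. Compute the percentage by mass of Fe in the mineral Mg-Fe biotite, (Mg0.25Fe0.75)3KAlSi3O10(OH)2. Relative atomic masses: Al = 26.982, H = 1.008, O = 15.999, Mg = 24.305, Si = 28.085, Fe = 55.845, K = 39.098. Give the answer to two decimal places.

M((Mg0.25Fe0.75)3KAlSi3O10(OH)2) = 488.219 g/mol.
Fe contributes 2.25 × 55.845 = 125.651 g per mole.
125.651/488.219 = 0.2574 → 25.74%.

25.74 mass %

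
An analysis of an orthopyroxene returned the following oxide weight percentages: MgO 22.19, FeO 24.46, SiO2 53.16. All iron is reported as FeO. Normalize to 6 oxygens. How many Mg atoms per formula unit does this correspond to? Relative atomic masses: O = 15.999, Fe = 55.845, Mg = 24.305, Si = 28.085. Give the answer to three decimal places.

1.242 Mg apfu

22.19 wt% MgO ÷ 40.304 g/mol = 0.55057 mol, giving 0.55057 Mg and 0.55057 O.
24.46 wt% FeO ÷ 71.844 g/mol = 0.34046 mol, giving 0.34046 Fe and 0.34046 O.
53.16 wt% SiO2 ÷ 60.083 g/mol = 0.88478 mol, giving 0.88478 Si and 1.76956 O.
Oxygen sums to 2.66059; scaling by 6/2.66059 = 2.25514 puts the formula on 6 O.
Mg: 0.55057 × 2.25514 = 1.242 atoms per formula unit.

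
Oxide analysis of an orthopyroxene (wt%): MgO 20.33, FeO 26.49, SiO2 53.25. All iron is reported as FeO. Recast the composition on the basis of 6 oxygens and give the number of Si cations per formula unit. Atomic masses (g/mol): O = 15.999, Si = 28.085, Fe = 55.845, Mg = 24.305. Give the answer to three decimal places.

20.33 wt% MgO ÷ 40.304 g/mol = 0.50442 mol, giving 0.50442 Mg and 0.50442 O.
26.49 wt% FeO ÷ 71.844 g/mol = 0.36872 mol, giving 0.36872 Fe and 0.36872 O.
53.25 wt% SiO2 ÷ 60.083 g/mol = 0.88627 mol, giving 0.88627 Si and 1.77254 O.
Oxygen sums to 2.64568; scaling by 6/2.64568 = 2.26785 puts the formula on 6 O.
Si: 0.88627 × 2.26785 = 2.010 atoms per formula unit.

2.010 Si apfu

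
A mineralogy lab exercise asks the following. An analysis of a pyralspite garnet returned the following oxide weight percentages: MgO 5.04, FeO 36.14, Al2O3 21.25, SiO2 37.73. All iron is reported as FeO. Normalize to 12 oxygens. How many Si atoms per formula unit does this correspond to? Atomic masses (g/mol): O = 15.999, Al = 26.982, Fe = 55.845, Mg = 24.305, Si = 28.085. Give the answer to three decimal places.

3.003 Si apfu

MgO (M=40.304): mol = 0.12505; Mg = 0.12505, O = 0.12505.
FeO (M=71.844): mol = 0.50303; Fe = 0.50303, O = 0.50303.
Al2O3 (M=101.961): mol = 0.20841; Al = 0.41682, O = 0.62523.
SiO2 (M=60.083): mol = 0.62796; Si = 0.62796, O = 1.25592.
ΣO = 2.50923; factor = 12/ΣO = 4.78234.
Si apfu = 0.62796 × 4.78234 = 3.003.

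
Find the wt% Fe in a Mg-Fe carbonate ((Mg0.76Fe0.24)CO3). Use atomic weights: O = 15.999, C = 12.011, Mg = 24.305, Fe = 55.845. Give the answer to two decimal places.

M((Mg0.76Fe0.24)CO3) = 91.883 g/mol.
Fe contributes 0.24 × 55.845 = 13.403 g per mole.
13.403/91.883 = 0.1459 → 14.59%.

14.59 wt%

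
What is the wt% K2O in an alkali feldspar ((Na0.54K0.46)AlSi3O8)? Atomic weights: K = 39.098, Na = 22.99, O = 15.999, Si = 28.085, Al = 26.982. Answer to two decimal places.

Formula mass = 269.629 g/mol.
0.46 K → 0.2300 mol K2O per formula unit; M(K2O) = 94.195, so K2O mass = 21.665 g.
21.665/269.629 × 100 = 8.04 wt%.

8.04 wt%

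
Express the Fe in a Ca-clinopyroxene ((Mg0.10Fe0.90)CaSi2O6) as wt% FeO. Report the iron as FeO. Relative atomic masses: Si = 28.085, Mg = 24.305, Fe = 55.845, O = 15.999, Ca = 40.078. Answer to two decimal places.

26.40 wt%

Molar mass of (Mg0.10Fe0.90)CaSi2O6 = 0.10·24.305 + 0.90·55.845 + 1·40.078 + 2·28.085 + 6·15.999 = 244.933 g/mol.
Each formula unit contains 0.90 Fe, equivalent to 0.90/1 = 0.9000 mol FeO.
M(FeO) = 1×55.845 + 1×15.999 = 71.844 g/mol.
Mass of FeO per formula unit = 0.9000 × 71.844 = 64.660 g.
FeO wt% = 64.660 / 244.933 × 100 = 26.40%.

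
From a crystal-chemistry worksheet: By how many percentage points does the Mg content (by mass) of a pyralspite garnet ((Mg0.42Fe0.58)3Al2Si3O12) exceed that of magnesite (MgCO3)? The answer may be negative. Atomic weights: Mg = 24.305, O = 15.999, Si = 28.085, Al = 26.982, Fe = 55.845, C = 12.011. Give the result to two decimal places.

First mineral: 30.624 g Mg in 458.002 g formula = 6.69 wt% Mg.
Second mineral: 24.305 g Mg in 84.313 g formula = 28.83 wt% Mg.
6.69% − 28.83% gives a difference of -22.14 percentage points.

-22.14 percentage points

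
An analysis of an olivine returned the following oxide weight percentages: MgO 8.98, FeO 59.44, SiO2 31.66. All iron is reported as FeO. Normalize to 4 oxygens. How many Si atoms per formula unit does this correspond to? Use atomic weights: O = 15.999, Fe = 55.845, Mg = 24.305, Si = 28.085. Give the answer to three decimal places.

MgO: 8.98/40.304 = 0.22281 mol → 0.22281 mol Mg, 0.22281 mol O.
FeO: 59.44/71.844 = 0.82735 mol → 0.82735 mol Fe, 0.82735 mol O.
SiO2: 31.66/60.083 = 0.52694 mol → 0.52694 mol Si, 1.05388 mol O.
Total oxygen = 2.10404 mol. Normalization factor = 4/2.10404 = 1.90110.
Si per 4 O = 0.52694 × 1.90110 = 1.002.

1.002 Si apfu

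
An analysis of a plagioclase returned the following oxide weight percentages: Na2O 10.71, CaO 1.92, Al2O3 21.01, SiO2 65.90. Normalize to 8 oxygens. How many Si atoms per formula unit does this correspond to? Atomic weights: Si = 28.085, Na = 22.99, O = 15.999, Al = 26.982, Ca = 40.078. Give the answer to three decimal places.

10.71 wt% Na2O ÷ 61.979 g/mol = 0.17280 mol, giving 0.34560 Na and 0.17280 O.
1.92 wt% CaO ÷ 56.077 g/mol = 0.03424 mol, giving 0.03424 Ca and 0.03424 O.
21.01 wt% Al2O3 ÷ 101.961 g/mol = 0.20606 mol, giving 0.41212 Al and 0.61818 O.
65.90 wt% SiO2 ÷ 60.083 g/mol = 1.09682 mol, giving 1.09682 Si and 2.19364 O.
Oxygen sums to 3.01886; scaling by 8/3.01886 = 2.65001 puts the formula on 8 O.
Si: 1.09682 × 2.65001 = 2.907 atoms per formula unit.

2.907 Si apfu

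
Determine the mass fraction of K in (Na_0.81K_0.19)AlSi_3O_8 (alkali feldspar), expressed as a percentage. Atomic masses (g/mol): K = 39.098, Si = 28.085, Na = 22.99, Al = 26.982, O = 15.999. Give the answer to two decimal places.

2.80 mass %

M((Na_0.81K_0.19)AlSi_3O_8) = 265.280 g/mol.
K contributes 0.19 × 39.098 = 7.429 g per mole.
7.429/265.280 = 0.0280 → 2.80%.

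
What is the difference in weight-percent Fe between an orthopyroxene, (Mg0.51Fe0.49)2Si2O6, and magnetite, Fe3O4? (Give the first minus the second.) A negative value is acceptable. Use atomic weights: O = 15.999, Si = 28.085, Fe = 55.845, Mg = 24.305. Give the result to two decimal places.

-48.74 percentage points

First mineral: 54.728 g Fe in 231.683 g formula = 23.62 wt% Fe.
Second mineral: 167.535 g Fe in 231.531 g formula = 72.36 wt% Fe.
23.62% − 72.36% gives a difference of -48.74 percentage points.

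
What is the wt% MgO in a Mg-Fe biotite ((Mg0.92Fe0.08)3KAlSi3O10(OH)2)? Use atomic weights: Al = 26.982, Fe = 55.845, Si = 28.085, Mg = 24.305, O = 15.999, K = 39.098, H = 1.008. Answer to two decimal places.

26.18 wt%

M((Mg0.92Fe0.08)3KAlSi3O10(OH)2) = 424.824 g/mol; M(MgO) = 40.304 g/mol.
Moles MgO per formula unit = 2.76 Mg ÷ 1 = 2.7600.
MgO fraction = (2.7600 × 40.304) / 424.824 = 111.239/424.824 = 0.2618.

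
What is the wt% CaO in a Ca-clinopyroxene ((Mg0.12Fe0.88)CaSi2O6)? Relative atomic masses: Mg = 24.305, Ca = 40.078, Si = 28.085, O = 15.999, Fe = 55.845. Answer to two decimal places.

M((Mg0.12Fe0.88)CaSi2O6) = 244.302 g/mol; M(CaO) = 56.077 g/mol.
Moles CaO per formula unit = 1 Ca ÷ 1 = 1.0000.
CaO fraction = (1.0000 × 56.077) / 244.302 = 56.077/244.302 = 0.2295.

22.95 wt%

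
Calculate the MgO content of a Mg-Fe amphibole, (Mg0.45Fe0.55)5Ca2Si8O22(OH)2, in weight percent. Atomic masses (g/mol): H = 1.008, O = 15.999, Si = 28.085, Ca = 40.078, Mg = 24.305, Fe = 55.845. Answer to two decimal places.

10.09 wt%

Molar mass of (Mg0.45Fe0.55)5Ca2Si8O22(OH)2 = 2.25×24.305 + 2.75×55.845 + 2×40.078 + 8×28.085 + 24×15.999 + 2×1.008 = 899.088 g/mol.
Each formula unit contains 2.25 Mg, equivalent to 2.25/1 = 2.2500 mol MgO.
M(MgO) = 1×24.305 + 1×15.999 = 40.304 g/mol.
Mass of MgO per formula unit = 2.2500 × 40.304 = 90.684 g.
MgO wt% = 90.684 / 899.088 × 100 = 10.09%.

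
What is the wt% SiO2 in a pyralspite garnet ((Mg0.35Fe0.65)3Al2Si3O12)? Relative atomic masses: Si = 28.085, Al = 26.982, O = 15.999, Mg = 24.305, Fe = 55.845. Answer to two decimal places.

38.79 wt%

Molar mass of (Mg0.35Fe0.65)3Al2Si3O12 = 1.05×24.305 + 1.95×55.845 + 2×26.982 + 3×28.085 + 12×15.999 = 464.625 g/mol.
Each formula unit contains 3 Si, equivalent to 3/1 = 3.0000 mol SiO2.
M(SiO2) = 1×28.085 + 2×15.999 = 60.083 g/mol.
Mass of SiO2 per formula unit = 3.0000 × 60.083 = 180.249 g.
SiO2 wt% = 180.249 / 464.625 × 100 = 38.79%.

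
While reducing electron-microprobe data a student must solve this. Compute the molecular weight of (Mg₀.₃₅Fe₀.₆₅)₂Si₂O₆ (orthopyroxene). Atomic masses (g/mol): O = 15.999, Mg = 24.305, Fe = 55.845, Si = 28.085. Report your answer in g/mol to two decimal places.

The formula mass is the sum 0.70*24.305 + 1.30*55.845 + 2*28.085 + 6*15.999.

241.78 g/mol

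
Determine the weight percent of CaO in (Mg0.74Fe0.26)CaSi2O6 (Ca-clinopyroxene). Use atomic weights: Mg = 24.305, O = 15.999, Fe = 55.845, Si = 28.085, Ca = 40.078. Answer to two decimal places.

Formula mass = 224.747 g/mol.
1 Ca → 1.0000 mol CaO per formula unit; M(CaO) = 56.077, so CaO mass = 56.077 g.
56.077/224.747 × 100 = 24.95 wt%.

24.95 wt%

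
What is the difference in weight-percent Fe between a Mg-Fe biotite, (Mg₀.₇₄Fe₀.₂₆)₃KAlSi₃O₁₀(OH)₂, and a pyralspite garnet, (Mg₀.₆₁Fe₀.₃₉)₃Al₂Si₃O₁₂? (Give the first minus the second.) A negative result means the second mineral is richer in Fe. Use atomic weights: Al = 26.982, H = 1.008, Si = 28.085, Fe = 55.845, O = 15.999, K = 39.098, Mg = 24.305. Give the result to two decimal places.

First mineral: 43.559 g Fe in 441.855 g formula = 9.86 wt% Fe.
Second mineral: 65.339 g Fe in 440.024 g formula = 14.85 wt% Fe.
9.86% − 14.85% gives a difference of -4.99 percentage points.

-4.99 percentage points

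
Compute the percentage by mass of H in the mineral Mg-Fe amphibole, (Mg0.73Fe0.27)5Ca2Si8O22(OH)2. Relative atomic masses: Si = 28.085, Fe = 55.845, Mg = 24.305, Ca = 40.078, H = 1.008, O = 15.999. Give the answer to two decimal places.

M((Mg0.73Fe0.27)5Ca2Si8O22(OH)2) = 854.932 g/mol.
H contributes 2 × 1.008 = 2.016 g per mole.
2.016/854.932 = 0.0024 → 0.24%.

0.24 mass %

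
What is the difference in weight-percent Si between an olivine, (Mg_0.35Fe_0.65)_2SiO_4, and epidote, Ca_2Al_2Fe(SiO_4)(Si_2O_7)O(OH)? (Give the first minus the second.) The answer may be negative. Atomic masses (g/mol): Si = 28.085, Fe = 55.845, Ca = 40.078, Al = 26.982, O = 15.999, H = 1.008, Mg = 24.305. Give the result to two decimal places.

-1.98 percentage points

Si in (Mg_0.35Fe_0.65)_2SiO_4: molar mass 181.693 g/mol; 1×28.085 = 28.085 g → 15.46 wt%.
Si in Ca_2Al_2Fe(SiO_4)(Si_2O_7)O(OH): molar mass 483.215 g/mol; 3×28.085 = 84.255 g → 17.44 wt%.
Difference = 15.46 − 17.44 = -1.98 percentage points.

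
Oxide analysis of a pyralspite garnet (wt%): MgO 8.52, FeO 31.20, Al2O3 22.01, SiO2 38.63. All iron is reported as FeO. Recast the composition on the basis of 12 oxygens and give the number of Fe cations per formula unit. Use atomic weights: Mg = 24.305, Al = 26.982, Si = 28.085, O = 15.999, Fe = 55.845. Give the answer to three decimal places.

MgO: 8.52/40.304 = 0.21139 mol → 0.21139 mol Mg, 0.21139 mol O.
FeO: 31.20/71.844 = 0.43427 mol → 0.43427 mol Fe, 0.43427 mol O.
Al2O3: 22.01/101.961 = 0.21587 mol → 0.43174 mol Al, 0.64761 mol O.
SiO2: 38.63/60.083 = 0.64294 mol → 0.64294 mol Si, 1.28588 mol O.
Total oxygen = 2.57915 mol. Normalization factor = 12/2.57915 = 4.65270.
Fe per 12 O = 0.43427 × 4.65270 = 2.021.

2.021 Fe apfu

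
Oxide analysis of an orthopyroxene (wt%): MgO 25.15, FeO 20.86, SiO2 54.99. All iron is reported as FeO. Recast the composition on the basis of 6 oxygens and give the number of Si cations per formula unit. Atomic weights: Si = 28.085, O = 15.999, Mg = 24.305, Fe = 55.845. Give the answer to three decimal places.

MgO: 25.15/40.304 = 0.62401 mol → 0.62401 mol Mg, 0.62401 mol O.
FeO: 20.86/71.844 = 0.29035 mol → 0.29035 mol Fe, 0.29035 mol O.
SiO2: 54.99/60.083 = 0.91523 mol → 0.91523 mol Si, 1.83046 mol O.
Total oxygen = 2.74482 mol. Normalization factor = 6/2.74482 = 2.18594.
Si per 6 O = 0.91523 × 2.18594 = 2.001.

2.001 Si apfu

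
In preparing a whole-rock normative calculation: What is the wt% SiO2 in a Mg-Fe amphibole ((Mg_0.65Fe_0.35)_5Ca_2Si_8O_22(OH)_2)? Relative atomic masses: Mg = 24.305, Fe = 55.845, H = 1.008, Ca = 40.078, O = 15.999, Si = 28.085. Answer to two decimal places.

Molar mass of (Mg_0.65Fe_0.35)_5Ca_2Si_8O_22(OH)_2 = 3.25×24.305 + 1.75×55.845 + 2×40.078 + 8×28.085 + 24×15.999 + 2×1.008 = 867.548 g/mol.
Each formula unit contains 8 Si, equivalent to 8/1 = 8.0000 mol SiO2.
M(SiO2) = 1×28.085 + 2×15.999 = 60.083 g/mol.
Mass of SiO2 per formula unit = 8.0000 × 60.083 = 480.664 g.
SiO2 wt% = 480.664 / 867.548 × 100 = 55.40%.

55.40 wt%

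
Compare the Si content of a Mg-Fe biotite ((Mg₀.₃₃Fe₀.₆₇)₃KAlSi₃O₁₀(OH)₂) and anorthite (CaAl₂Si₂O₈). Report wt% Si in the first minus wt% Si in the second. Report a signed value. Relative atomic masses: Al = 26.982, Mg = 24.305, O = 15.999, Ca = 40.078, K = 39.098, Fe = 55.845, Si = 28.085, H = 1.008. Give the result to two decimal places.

-2.66 percentage points

First mineral: 84.255 g Si in 480.649 g formula = 17.53 wt% Si.
Second mineral: 56.170 g Si in 278.204 g formula = 20.19 wt% Si.
17.53% − 20.19% gives a difference of -2.66 percentage points.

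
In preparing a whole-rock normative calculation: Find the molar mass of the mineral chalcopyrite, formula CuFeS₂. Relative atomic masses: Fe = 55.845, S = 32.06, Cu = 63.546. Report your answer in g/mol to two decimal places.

The formula mass is the sum 1×63.546 + 1×55.845 + 2×32.06.

183.51 g/mol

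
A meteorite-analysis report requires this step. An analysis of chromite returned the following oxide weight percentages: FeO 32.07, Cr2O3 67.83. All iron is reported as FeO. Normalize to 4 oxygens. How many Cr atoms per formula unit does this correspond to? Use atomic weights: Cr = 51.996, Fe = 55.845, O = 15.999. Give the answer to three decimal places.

32.07 wt% FeO ÷ 71.844 g/mol = 0.44638 mol, giving 0.44638 Fe and 0.44638 O.
67.83 wt% Cr2O3 ÷ 151.989 g/mol = 0.44628 mol, giving 0.89256 Cr and 1.33884 O.
Oxygen sums to 1.78522; scaling by 4/1.78522 = 2.24062 puts the formula on 4 O.
Cr: 0.89256 × 2.24062 = 2.000 atoms per formula unit.

2.000 Cr apfu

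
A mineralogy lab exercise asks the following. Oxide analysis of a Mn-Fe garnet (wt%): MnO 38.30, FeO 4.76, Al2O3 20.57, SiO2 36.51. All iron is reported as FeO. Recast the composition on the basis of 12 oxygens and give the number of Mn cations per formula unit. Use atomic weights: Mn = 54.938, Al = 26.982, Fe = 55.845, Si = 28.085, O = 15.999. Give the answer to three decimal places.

MnO: 38.30/70.937 = 0.53992 mol → 0.53992 mol Mn, 0.53992 mol O.
FeO: 4.76/71.844 = 0.06625 mol → 0.06625 mol Fe, 0.06625 mol O.
Al2O3: 20.57/101.961 = 0.20174 mol → 0.40348 mol Al, 0.60522 mol O.
SiO2: 36.51/60.083 = 0.60766 mol → 0.60766 mol Si, 1.21532 mol O.
Total oxygen = 2.42671 mol. Normalization factor = 12/2.42671 = 4.94497.
Mn per 12 O = 0.53992 × 4.94497 = 2.670.

2.670 Mn apfu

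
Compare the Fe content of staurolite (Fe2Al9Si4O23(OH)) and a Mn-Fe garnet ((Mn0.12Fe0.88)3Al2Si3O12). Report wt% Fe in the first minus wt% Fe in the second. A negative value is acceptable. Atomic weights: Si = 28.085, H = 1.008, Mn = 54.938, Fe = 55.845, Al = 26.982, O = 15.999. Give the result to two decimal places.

-16.53 percentage points

Fe in Fe2Al9Si4O23(OH): molar mass 851.852 g/mol; 2×55.845 = 111.690 g → 13.11 wt%.
Fe in (Mn0.12Fe0.88)3Al2Si3O12: molar mass 497.415 g/mol; 2.64×55.845 = 147.431 g → 29.64 wt%.
Difference = 13.11 − 29.64 = -16.53 percentage points.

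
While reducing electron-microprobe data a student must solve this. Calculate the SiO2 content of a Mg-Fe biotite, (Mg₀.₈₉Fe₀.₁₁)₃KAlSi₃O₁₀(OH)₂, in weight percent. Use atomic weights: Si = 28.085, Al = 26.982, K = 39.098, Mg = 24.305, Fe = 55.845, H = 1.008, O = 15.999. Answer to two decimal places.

Molar mass of (Mg₀.₈₉Fe₀.₁₁)₃KAlSi₃O₁₀(OH)₂ = 2.67*24.305 + 0.33*55.845 + 1*39.098 + 1*26.982 + 3*28.085 + 12*15.999 + 2*1.008 = 427.662 g/mol.
Each formula unit contains 3 Si, equivalent to 3/1 = 3.0000 mol SiO2.
M(SiO2) = 1×28.085 + 2×15.999 = 60.083 g/mol.
Mass of SiO2 per formula unit = 3.0000 × 60.083 = 180.249 g.
SiO2 wt% = 180.249 / 427.662 × 100 = 42.15%.

42.15 wt%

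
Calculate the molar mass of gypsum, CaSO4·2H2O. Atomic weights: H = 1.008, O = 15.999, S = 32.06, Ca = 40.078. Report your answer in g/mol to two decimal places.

172.16 g/mol

M = 1·40.078 + 1·32.06 + 6·15.999 + 4·1.008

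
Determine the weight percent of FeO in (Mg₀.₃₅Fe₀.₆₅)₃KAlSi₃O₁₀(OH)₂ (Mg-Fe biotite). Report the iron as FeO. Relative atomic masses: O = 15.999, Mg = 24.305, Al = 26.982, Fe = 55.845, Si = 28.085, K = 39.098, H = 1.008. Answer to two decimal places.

29.26 wt%

M((Mg₀.₃₅Fe₀.₆₅)₃KAlSi₃O₁₀(OH)₂) = 478.757 g/mol; M(FeO) = 71.844 g/mol.
Moles FeO per formula unit = 1.95 Fe ÷ 1 = 1.9500.
FeO fraction = (1.9500 × 71.844) / 478.757 = 140.096/478.757 = 0.2926.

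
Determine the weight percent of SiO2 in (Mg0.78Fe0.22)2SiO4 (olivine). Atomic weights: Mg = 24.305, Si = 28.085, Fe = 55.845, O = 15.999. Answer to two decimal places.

M((Mg0.78Fe0.22)2SiO4) = 154.569 g/mol; M(SiO2) = 60.083 g/mol.
Moles SiO2 per formula unit = 1 Si ÷ 1 = 1.0000.
SiO2 fraction = (1.0000 × 60.083) / 154.569 = 60.083/154.569 = 0.3887.

38.87 wt%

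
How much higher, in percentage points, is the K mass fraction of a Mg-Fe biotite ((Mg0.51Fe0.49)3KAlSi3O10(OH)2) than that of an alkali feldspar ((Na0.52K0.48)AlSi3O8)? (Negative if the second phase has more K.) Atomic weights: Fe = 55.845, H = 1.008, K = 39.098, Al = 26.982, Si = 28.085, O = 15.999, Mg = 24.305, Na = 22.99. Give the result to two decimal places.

First mineral: 39.098 g K in 463.618 g formula = 8.43 wt% K.
Second mineral: 18.767 g K in 269.951 g formula = 6.95 wt% K.
8.43% − 6.95% gives a difference of 1.48 percentage points.

1.48 percentage points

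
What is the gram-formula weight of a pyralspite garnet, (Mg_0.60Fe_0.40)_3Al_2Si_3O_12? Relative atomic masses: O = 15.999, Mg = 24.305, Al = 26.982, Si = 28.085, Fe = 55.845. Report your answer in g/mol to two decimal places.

440.97 g/mol

The formula mass is the sum 1.80·24.305 + 1.20·55.845 + 2·26.982 + 3·28.085 + 12·15.999.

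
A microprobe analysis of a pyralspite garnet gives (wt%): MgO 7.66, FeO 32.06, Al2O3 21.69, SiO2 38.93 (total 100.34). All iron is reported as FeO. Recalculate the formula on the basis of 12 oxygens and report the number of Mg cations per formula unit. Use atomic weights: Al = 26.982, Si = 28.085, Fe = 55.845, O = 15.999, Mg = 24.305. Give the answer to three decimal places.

MgO: 7.66/40.304 = 0.19006 mol → 0.19006 mol Mg, 0.19006 mol O.
FeO: 32.06/71.844 = 0.44624 mol → 0.44624 mol Fe, 0.44624 mol O.
Al2O3: 21.69/101.961 = 0.21273 mol → 0.42546 mol Al, 0.63819 mol O.
SiO2: 38.93/60.083 = 0.64794 mol → 0.64794 mol Si, 1.29588 mol O.
Total oxygen = 2.57037 mol. Normalization factor = 12/2.57037 = 4.66859.
Mg per 12 O = 0.19006 × 4.66859 = 0.887.

0.887 Mg apfu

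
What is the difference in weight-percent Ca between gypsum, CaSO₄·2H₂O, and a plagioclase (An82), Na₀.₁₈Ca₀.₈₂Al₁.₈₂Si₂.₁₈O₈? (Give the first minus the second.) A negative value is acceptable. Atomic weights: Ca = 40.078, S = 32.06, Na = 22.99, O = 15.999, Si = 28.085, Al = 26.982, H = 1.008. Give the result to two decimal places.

M(CaSO₄·2H₂O) = 172.164 g/mol, so wt% Ca = 40.078/172.164 × 100 = 23.28%.
M(Na₀.₁₈Ca₀.₈₂Al₁.₈₂Si₂.₁₈O₈) = 275.327 g/mol, so wt% Ca = 32.864/275.327 × 100 = 11.94%.
23.28 − 11.94 = 11.34 pp.

11.34 percentage points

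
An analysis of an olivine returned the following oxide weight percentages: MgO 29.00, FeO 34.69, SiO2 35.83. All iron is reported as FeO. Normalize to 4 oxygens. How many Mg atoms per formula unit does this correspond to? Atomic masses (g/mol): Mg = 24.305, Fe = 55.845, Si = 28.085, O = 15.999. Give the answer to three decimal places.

1.202 Mg apfu

MgO (M=40.304): mol = 0.71953; Mg = 0.71953, O = 0.71953.
FeO (M=71.844): mol = 0.48285; Fe = 0.48285, O = 0.48285.
SiO2 (M=60.083): mol = 0.59634; Si = 0.59634, O = 1.19268.
ΣO = 2.39506; factor = 4/ΣO = 1.67010.
Mg apfu = 0.71953 × 1.67010 = 1.202.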